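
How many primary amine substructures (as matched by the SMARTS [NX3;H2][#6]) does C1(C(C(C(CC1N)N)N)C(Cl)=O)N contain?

[NX3;H2][#6] is the SMARTS for a primary amine: a trivalent nitrogen with two H attached to carbon.
The molecule carries 4 separate instances of a primary amino group (-NH2) meeting every constraint; each maps to a distinct set of atoms, giving 4 matches.

4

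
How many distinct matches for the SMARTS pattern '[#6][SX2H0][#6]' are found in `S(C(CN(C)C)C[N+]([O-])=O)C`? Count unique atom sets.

[#6][SX2H0][#6] is the SMARTS for a thioether: an aliphatic sulfur bridging two carbons with no H on the sulfur.
Exactly one fragment in the molecule meets all constraints, giving 1 match.

1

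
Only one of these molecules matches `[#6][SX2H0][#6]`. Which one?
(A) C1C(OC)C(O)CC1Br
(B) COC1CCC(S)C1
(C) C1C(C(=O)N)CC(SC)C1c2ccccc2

C

[#6][SX2H0][#6] describes an aliphatic sulfur bridging two carbons with no H on the sulfur (a thioether).
(A) has a methoxy ether (-OCH3) but the bridging atom is O, not S.
(B) has a methoxy ether (-OCH3) but the bridging atom is O, not S.
(C) contains a methylthio ether (-SCH3), which satisfies every atom and bond constraint.
So the answer is (C).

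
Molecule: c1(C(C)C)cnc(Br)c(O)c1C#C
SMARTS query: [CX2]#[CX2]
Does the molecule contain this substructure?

Yes

The pattern [CX2]#[CX2] describes a carbon-carbon triple bond — an alkyne.
The molecule carries an ethynyl group (-C#CH), whose atoms satisfy every constraint of the query, so the pattern matches.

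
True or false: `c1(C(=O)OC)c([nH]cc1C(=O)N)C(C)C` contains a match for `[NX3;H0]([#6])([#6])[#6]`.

The pattern [NX3;H0]([#6])([#6])[#6] describes a trivalent nitrogen with no H, bonded to three carbons — a tertiary amine.
The closest candidate here is a primary amide (-C(=O)NH2), but the amide nitrogen has H2 and only one carbon neighbour. No other fragment satisfies the full query, so there is no match.

False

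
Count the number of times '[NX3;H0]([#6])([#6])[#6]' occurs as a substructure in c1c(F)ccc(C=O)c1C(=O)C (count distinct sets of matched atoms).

0

[NX3;H0]([#6])([#6])[#6] is the SMARTS for a tertiary amine: a trivalent nitrogen with no H, bonded to three carbons.
No fragment in the molecule satisfies every constraint, giving 0 matches.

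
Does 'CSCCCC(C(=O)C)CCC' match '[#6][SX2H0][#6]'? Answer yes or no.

Yes

The pattern [#6][SX2H0][#6] describes an aliphatic sulfur bridging two carbons with no H on the sulfur — a thioether.
The molecule carries a methylthio ether (-SCH3), whose atoms satisfy every constraint of the query, so the pattern matches.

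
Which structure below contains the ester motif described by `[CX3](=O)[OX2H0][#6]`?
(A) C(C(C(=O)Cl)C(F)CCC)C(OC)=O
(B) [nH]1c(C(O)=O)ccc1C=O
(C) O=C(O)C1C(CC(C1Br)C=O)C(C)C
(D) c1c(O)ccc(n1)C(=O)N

[CX3](=O)[OX2H0][#6] describes a carbonyl carbon bonded to an oxygen that is itself bonded to carbon (no H on that O) (an ester).
(A) contains a methyl-ester group (-C(=O)OCH3), which satisfies every atom and bond constraint.
(B) has a carboxylic acid group (-C(=O)OH) but the singly-bonded O carries H (OX2H1, not H0).
(C) has a carboxylic acid group (-C(=O)OH) but the singly-bonded O carries H (OX2H1, not H0).
(D) has a primary amide (-C(=O)NH2) but the carbonyl is bonded to N, not to an O-C linkage.
So the answer is (A).

A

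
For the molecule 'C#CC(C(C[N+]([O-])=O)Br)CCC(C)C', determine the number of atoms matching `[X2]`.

Check the 14 heavy atoms by environment: 8× C (X4) → no; 1× N (charge +1, X3) → no; 1× O (charge -1, X1) → no; 1× O (X1) → no; 1× Br (X1) → no; 2× C (X2) → match.
That gives 2 matching atoms.

2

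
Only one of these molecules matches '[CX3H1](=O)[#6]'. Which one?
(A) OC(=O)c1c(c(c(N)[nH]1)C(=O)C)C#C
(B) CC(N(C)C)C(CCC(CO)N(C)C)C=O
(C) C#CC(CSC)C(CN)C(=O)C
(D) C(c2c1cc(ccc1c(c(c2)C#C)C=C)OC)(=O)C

[CX3H1](=O)[#6] describes an sp2 carbon with one H, double-bonded to O and single-bonded to carbon (an aldehyde).
(A) has a carboxylic acid group (-C(=O)OH) but the carbonyl carbon has H0 and is bonded to O, not H1.
(B) contains an aldehyde (-CHO), which satisfies every atom and bond constraint.
(C) has an acetyl/ketone group (-C(=O)CH3) but the carbonyl carbon has H0 (two carbon neighbours), not H1.
(D) has an acetyl/ketone group (-C(=O)CH3) but the carbonyl carbon has H0 (two carbon neighbours), not H1.
So the answer is (B).

B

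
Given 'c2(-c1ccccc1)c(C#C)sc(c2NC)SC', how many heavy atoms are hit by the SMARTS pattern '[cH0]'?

5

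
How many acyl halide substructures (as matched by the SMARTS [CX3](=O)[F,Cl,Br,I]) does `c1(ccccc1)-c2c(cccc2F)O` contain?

[CX3](=O)[F,Cl,Br,I] is the SMARTS for an acyl halide: a carbonyl carbon bonded to a halogen.
No fragment in the molecule satisfies every constraint, giving 0 matches.

0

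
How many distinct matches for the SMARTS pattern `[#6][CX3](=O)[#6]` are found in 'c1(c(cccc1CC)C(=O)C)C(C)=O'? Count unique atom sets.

2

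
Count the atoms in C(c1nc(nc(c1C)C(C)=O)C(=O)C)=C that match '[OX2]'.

Check the 15 heavy atoms by environment: 2× n (aromatic, X2) → no; 4× c (aromatic, X3) → no; 4× C (X3) → no; 2× O (X1) → no; 3× C (X4) → no.
No environment satisfies the query, so 0 matching atoms.

0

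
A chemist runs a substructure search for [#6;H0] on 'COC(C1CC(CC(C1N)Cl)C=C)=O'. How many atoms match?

1

Check the 14 heavy atoms by environment: 5× C (H1) → no; 3× C (H2) → no; 1× N (H2) → no; 1× Cl (H0) → no; 1× C (H0) → match; 2× O (H0) → no; 1× C (H3) → no.
That gives 1 matching atom.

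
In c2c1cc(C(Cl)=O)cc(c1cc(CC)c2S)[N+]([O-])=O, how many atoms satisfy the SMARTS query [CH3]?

1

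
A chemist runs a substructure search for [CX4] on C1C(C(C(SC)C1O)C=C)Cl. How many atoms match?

6

The query [CX4] means: C with X4: aliphatic carbon with exactly 4 total connections (bonds + H).
Check the 11 heavy atoms by environment: 6× C (X4) → match; 1× S (X2) → no; 1× Cl (X1) → no; 1× O (X2) → no; 2× C (X3) → no.
That gives 6 matching atoms.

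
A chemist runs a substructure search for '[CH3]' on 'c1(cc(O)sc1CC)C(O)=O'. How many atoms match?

Check the 11 heavy atoms by environment: 1× s (aromatic, H0) → no; 3× c (aromatic, H0) → no; 1× c (aromatic, H1) → no; 2× O (H1) → no; 1× C (H2) → no; 1× C (H3) → match; 1× C (H0) → no; 1× O (H0) → no.
That gives 1 matching atom.

1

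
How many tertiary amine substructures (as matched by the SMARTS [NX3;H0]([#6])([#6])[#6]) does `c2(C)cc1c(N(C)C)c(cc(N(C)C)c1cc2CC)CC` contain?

[NX3;H0]([#6])([#6])[#6] is the SMARTS for a tertiary amine: a trivalent nitrogen with no H, bonded to three carbons.
The molecule carries 2 separate instances of a dimethylamino group (-N(CH3)2) meeting every constraint; each maps to a distinct set of atoms, giving 2 matches.

2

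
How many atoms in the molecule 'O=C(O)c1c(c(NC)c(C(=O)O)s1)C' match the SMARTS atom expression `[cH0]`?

4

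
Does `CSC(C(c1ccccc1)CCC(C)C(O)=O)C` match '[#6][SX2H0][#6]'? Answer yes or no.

The pattern [#6][SX2H0][#6] describes an aliphatic sulfur bridging two carbons with no H on the sulfur — a thioether.
The molecule carries a methylthio ether (-SCH3), whose atoms satisfy every constraint of the query, so the pattern matches.

Yes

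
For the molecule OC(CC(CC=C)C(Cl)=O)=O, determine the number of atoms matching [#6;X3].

The query [#6;X3] means: any carbon (aromatic or not) with three total connections.
Check the 11 heavy atoms by environment: 3× C (X4) → no; 4× C (X3) → match; 2× O (X1) → no; 1× O (X2) → no; 1× Cl (X1) → no.
That gives 4 matching atoms.

4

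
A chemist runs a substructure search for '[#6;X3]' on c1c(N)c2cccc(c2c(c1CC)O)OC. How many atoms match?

10

The query [#6;X3] means: any carbon (aromatic or not) with three total connections.
Check the 16 heavy atoms by environment: 10× c (aromatic, X3) → match; 2× O (X2) → no; 3× C (X4) → no; 1× N (X3) → no.
That gives 10 matching atoms.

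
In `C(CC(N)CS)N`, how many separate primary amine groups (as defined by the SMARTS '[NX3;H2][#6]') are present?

2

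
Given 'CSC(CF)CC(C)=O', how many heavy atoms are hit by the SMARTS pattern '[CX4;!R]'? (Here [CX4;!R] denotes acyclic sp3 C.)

5

The query [CX4;!R] means: aliphatic carbon with four total connections, not in a ring.
Check the 9 heavy atoms by environment: 5× C (X4, acyclic) → match; 1× C (X3, acyclic) → no; 1× O (X1, acyclic) → no; 1× S (X2, acyclic) → no; 1× F (X1, acyclic) → no.
That gives 5 matching atoms.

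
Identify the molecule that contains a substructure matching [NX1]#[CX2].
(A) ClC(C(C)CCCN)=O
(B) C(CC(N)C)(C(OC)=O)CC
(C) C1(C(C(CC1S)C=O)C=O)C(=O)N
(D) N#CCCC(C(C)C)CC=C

D

[NX1]#[CX2] describes a nitrogen triple-bonded to a two-connected carbon (a nitrile).
(A) has a primary amino group (-NH2) but the nitrogen is NX3 (three connections), not NX1 triple-bonded.
(B) has a primary amino group (-NH2) but the nitrogen is NX3 (three connections), not NX1 triple-bonded.
(C) has a primary amide (-C(=O)NH2) but the nitrogen is NX3, not NX1.
(D) contains a nitrile (-C#N), which satisfies every atom and bond constraint.
So the answer is (D).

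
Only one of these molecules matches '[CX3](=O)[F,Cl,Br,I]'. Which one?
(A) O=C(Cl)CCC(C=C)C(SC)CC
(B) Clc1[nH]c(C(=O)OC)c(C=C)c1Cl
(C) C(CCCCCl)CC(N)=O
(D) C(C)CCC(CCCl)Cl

A

[CX3](=O)[F,Cl,Br,I] describes a carbonyl carbon bonded to a halogen (an acyl halide).
(A) contains an acyl chloride (-C(=O)Cl), which satisfies every atom and bond constraint.
(B) has a methyl-ester group (-C(=O)OCH3) but the carbonyl is bonded to -O-C, not to a halogen.
(C) has a chloro substituent but the Cl is not on a carbonyl carbon.
(D) has a chloro substituent but the Cl is not on a carbonyl carbon.
So the answer is (A).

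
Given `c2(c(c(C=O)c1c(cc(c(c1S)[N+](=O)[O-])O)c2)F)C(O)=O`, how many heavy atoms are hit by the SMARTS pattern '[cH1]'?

2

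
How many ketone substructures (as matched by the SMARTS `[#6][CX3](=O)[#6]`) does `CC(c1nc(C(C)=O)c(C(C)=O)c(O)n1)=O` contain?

[#6][CX3](=O)[#6] is the SMARTS for a ketone: a carbonyl carbon (no H) flanked by two carbons.
The molecule carries 3 separate instances of an acetyl/ketone group (-C(=O)CH3) meeting every constraint; each maps to a distinct set of atoms, giving 3 matches.

3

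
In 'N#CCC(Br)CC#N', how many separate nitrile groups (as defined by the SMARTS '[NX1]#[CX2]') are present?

2

[NX1]#[CX2] is the SMARTS for a nitrile: a nitrogen triple-bonded to a two-connected carbon.
The molecule carries 2 separate instances of a nitrile (-C#N) meeting every constraint; each maps to a distinct set of atoms, giving 2 matches.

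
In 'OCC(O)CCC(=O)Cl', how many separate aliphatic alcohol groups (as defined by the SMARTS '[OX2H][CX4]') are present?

2

[OX2H][CX4] is the SMARTS for an aliphatic alcohol: a hydroxyl oxygen bound to an sp3 (X4) carbon.
The molecule carries 2 separate instances of a hydroxyl group (-OH) meeting every constraint; each maps to a distinct set of atoms, giving 2 matches.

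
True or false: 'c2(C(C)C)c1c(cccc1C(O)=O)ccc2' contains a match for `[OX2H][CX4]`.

False

The pattern [OX2H][CX4] describes a hydroxyl oxygen bound to an sp3 (X4) carbon — an aliphatic alcohol.
The closest candidate here is a carboxylic acid group (-C(=O)OH), but the -OH is on a CX3 carbonyl carbon, not a CX4 carbon. No other fragment satisfies the full query, so there is no match.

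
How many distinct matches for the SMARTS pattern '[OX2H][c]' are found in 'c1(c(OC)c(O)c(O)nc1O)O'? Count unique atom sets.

4

[OX2H][c] is the SMARTS for a phenol: a hydroxyl oxygen attached to an aromatic carbon.
The molecule carries 4 separate instances of a hydroxyl group (-OH) meeting every constraint; each maps to a distinct set of atoms, giving 4 matches.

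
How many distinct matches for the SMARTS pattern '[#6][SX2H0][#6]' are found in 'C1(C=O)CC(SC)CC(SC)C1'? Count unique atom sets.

2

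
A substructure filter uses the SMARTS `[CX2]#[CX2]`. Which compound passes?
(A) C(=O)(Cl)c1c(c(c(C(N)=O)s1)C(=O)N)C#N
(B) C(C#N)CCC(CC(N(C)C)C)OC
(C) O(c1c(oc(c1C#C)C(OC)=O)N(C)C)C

C

[CX2]#[CX2] describes a carbon-carbon triple bond (an alkyne).
(A) has a nitrile (-C#N) but the triple bond is C#N, not C#C.
(B) has a nitrile (-C#N) but the triple bond is C#N, not C#C.
(C) contains an ethynyl group (-C#CH), which satisfies every atom and bond constraint.
So the answer is (C).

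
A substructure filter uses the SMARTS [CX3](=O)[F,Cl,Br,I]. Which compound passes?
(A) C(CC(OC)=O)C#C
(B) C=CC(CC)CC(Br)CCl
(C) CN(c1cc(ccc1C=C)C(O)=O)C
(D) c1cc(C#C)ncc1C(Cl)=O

D

[CX3](=O)[F,Cl,Br,I] describes a carbonyl carbon bonded to a halogen (an acyl halide).
(A) has a methyl-ester group (-C(=O)OCH3) but the carbonyl is bonded to -O-C, not to a halogen.
(B) has a chloro substituent but the Cl is not on a carbonyl carbon.
(C) has a carboxylic acid group (-C(=O)OH) but the carbonyl is bonded to -OH, not to a halogen.
(D) contains an acyl chloride (-C(=O)Cl), which satisfies every atom and bond constraint.
So the answer is (D).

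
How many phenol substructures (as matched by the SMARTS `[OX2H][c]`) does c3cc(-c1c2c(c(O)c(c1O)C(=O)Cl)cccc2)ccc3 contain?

[OX2H][c] is the SMARTS for a phenol: a hydroxyl oxygen attached to an aromatic carbon.
The molecule carries 2 separate instances of a hydroxyl group (-OH) meeting every constraint; each maps to a distinct set of atoms, giving 2 matches.

2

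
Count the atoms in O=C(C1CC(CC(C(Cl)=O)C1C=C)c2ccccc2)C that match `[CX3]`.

The query [CX3] means: C with X3: aliphatic carbon with exactly 3 total connections.
Check the 20 heavy atoms by environment: 7× C (X4) → no; 6× c (aromatic, X3) → no; 4× C (X3) → match; 2× O (X1) → no; 1× Cl (X1) → no.
That gives 4 matching atoms.

4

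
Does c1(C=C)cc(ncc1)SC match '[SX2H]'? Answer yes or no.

No

The pattern [SX2H] describes an aliphatic sulfur with two connections, one being H — a thiol.
The closest candidate here is a methylthio ether (-SCH3), but the sulfur has H0 (bonded to two carbons), not H1. No other fragment satisfies the full query, so there is no match.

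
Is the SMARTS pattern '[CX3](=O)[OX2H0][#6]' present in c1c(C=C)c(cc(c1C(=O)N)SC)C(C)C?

The pattern [CX3](=O)[OX2H0][#6] describes a carbonyl carbon bonded to an oxygen that is itself bonded to carbon (no H on that O) — an ester.
The closest candidate here is a primary amide (-C(=O)NH2), but the carbonyl is bonded to N, not to an O-C linkage. No other fragment satisfies the full query, so there is no match.

No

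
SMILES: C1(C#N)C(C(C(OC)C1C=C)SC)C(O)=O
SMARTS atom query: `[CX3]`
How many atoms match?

3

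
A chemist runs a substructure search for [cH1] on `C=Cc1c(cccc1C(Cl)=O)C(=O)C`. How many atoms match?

3

The query [cH1] means: aromatic carbon bearing exactly one hydrogen.
Check the 14 heavy atoms by environment: 3× c (aromatic, H1) → match; 3× c (aromatic, H0) → no; 2× C (H0) → no; 2× O (H0) → no; 1× Cl (H0) → no; 1× C (H1) → no; 1× C (H2) → no; 1× C (H3) → no.
That gives 3 matching atoms.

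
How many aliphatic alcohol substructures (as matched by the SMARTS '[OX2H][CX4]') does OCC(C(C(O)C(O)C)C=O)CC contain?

3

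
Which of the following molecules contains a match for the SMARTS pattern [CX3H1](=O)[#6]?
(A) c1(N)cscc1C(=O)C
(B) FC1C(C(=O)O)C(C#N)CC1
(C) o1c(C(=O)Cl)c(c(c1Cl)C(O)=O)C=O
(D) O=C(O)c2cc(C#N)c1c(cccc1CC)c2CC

[CX3H1](=O)[#6] describes an sp2 carbon with one H, double-bonded to O and single-bonded to carbon (an aldehyde).
(A) has an acetyl/ketone group (-C(=O)CH3) but the carbonyl carbon has H0 (two carbon neighbours), not H1.
(B) has a carboxylic acid group (-C(=O)OH) but the carbonyl carbon has H0 and is bonded to O, not H1.
(C) contains an aldehyde (-CHO), which satisfies every atom and bond constraint.
(D) has a carboxylic acid group (-C(=O)OH) but the carbonyl carbon has H0 and is bonded to O, not H1.
So the answer is (C).

C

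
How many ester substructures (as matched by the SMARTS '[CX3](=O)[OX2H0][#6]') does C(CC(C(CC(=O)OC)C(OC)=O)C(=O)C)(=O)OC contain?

3

[CX3](=O)[OX2H0][#6] is the SMARTS for an ester: a carbonyl carbon bonded to an oxygen that is itself bonded to carbon (no H on that O).
The molecule carries 3 separate instances of a methyl-ester group (-C(=O)OCH3) meeting every constraint; each maps to a distinct set of atoms, giving 3 matches.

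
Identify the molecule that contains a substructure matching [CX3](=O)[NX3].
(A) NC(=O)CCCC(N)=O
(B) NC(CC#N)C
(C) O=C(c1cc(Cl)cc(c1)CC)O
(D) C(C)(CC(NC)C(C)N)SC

[CX3](=O)[NX3] describes a carbonyl carbon bonded to a trivalent nitrogen (an amide).
(A) contains a primary amide (-C(=O)NH2), which satisfies every atom and bond constraint.
(B) has a primary amino group (-NH2) but the -NH2 is not attached to a carbonyl carbon.
(C) has a carboxylic acid group (-C(=O)OH) but the carbonyl is bonded to O, not to an NX3 nitrogen.
(D) has a primary amino group (-NH2) but the -NH2 is not attached to a carbonyl carbon.
So the answer is (A).

A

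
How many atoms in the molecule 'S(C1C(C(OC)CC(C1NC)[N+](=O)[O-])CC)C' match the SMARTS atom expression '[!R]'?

11

The query [!R] means: !R matches any atom not in a ring.
Check the 17 heavy atoms by environment: 6× C (in 6-ring) → no; 2× O (acyclic) → match; 5× C (acyclic) → match; 1× N (charge +1, acyclic) → match; 1× O (charge -1, acyclic) → match; 1× N (acyclic) → match; 1× S (acyclic) → match.
Summing the matching environments: 2 + 5 + 1 + 1 + 1 + 1 = 11 matching atoms.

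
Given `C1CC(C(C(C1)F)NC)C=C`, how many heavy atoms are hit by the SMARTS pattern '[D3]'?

3

The query [D3] means: atom with exactly three heavy-atom neighbours.
Check the 11 heavy atoms by environment: 4× C (D2) → no; 3× C (D3) → match; 2× C (D1) → no; 1× N (D2) → no; 1× F (D1) → no.
That gives 3 matching atoms.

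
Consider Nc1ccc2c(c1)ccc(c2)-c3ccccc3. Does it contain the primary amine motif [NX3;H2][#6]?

The pattern [NX3;H2][#6] describes a trivalent nitrogen with two H attached to carbon — a primary amine.
The molecule carries a primary amino group (-NH2), whose atoms satisfy every constraint of the query, so the pattern matches.

Yes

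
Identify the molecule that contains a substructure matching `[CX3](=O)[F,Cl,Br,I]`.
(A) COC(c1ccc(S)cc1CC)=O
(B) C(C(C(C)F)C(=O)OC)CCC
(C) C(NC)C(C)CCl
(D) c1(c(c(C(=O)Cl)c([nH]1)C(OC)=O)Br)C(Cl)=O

[CX3](=O)[F,Cl,Br,I] describes a carbonyl carbon bonded to a halogen (an acyl halide).
(A) has a methyl-ester group (-C(=O)OCH3) but the carbonyl is bonded to -O-C, not to a halogen.
(B) has a methyl-ester group (-C(=O)OCH3) but the carbonyl is bonded to -O-C, not to a halogen.
(C) has a chloro substituent but the Cl is not on a carbonyl carbon.
(D) contains an acyl chloride (-C(=O)Cl), which satisfies every atom and bond constraint.
So the answer is (D).

D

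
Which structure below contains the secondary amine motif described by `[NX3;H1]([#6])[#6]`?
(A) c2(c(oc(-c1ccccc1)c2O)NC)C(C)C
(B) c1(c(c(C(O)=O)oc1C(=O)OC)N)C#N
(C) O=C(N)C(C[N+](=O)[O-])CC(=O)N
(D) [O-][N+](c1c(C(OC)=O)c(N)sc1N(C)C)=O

A

[NX3;H1]([#6])[#6] describes a trivalent nitrogen with one H, bonded to two carbons (a secondary amine).
(A) contains an N-methylamino group (-NHCH3), which satisfies every atom and bond constraint.
(B) has a primary amino group (-NH2) but the nitrogen has H2 and only one carbon neighbour.
(C) has a primary amide (-C(=O)NH2) but the -C(=O)NH2 nitrogen has H2, not H1.
(D) has a dimethylamino group (-N(CH3)2) but the nitrogen has H0, not H1.
So the answer is (A).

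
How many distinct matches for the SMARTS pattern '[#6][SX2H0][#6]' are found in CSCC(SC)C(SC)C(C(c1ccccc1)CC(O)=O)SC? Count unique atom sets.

4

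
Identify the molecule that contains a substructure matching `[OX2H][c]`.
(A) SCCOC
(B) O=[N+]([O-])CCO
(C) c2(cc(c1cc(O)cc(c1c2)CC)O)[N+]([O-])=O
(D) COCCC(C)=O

C

[OX2H][c] describes a hydroxyl oxygen attached to an aromatic carbon (a phenol).
(A) has a methoxy ether (-OCH3) but the oxygen has H0, not H1.
(B) has a hydroxyl group (-OH) but the -OH is on an aliphatic carbon, not an aromatic c.
(C) contains a hydroxyl group (-OH), which satisfies every atom and bond constraint.
(D) has a methoxy ether (-OCH3) but the oxygen has H0, not H1.
So the answer is (C).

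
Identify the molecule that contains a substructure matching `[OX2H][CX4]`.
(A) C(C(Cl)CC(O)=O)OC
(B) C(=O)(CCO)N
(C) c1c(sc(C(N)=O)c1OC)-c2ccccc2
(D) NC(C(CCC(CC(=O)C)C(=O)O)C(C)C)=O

[OX2H][CX4] describes a hydroxyl oxygen bound to an sp3 (X4) carbon (an aliphatic alcohol).
(A) has a methoxy ether (-OCH3) but the oxygen has H0 (ether), not H1.
(B) contains a hydroxyl group (-OH), which satisfies every atom and bond constraint.
(C) has a methoxy ether (-OCH3) but the oxygen has H0 (ether), not H1.
(D) has a carboxylic acid group (-C(=O)OH) but the -OH is on a CX3 carbonyl carbon, not a CX4 carbon.
So the answer is (B).

B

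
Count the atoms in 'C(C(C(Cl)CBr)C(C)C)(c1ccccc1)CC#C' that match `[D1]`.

The query [D1] means: atom with exactly one heavy-atom neighbour (degree 1).
Check the 18 heavy atoms by environment: 3× C (D2) → no; 4× C (D3) → no; 1× c (aromatic, D3) → no; 5× c (aromatic, D2) → no; 1× Br (D1) → match; 3× C (D1) → match; 1× Cl (D1) → match.
Summing the matching environments: 1 + 3 + 1 = 5 matching atoms.

5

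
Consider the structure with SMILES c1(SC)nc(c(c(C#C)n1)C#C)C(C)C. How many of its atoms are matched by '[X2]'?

7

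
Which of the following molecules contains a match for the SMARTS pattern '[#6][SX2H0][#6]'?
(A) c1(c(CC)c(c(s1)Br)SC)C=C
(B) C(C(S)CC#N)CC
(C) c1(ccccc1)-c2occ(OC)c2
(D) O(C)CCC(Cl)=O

[#6][SX2H0][#6] describes an aliphatic sulfur bridging two carbons with no H on the sulfur (a thioether).
(A) contains a methylthio ether (-SCH3), which satisfies every atom and bond constraint.
(B) has a thiol (-SH) but the sulfur has H1, not H0 bridging two carbons.
(C) has a methoxy ether (-OCH3) but the bridging atom is O, not S.
(D) has a methoxy ether (-OCH3) but the bridging atom is O, not S.
So the answer is (A).

A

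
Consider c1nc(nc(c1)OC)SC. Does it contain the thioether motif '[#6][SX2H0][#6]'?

Yes

The pattern [#6][SX2H0][#6] describes an aliphatic sulfur bridging two carbons with no H on the sulfur — a thioether.
The molecule carries a methylthio ether (-SCH3), whose atoms satisfy every constraint of the query, so the pattern matches.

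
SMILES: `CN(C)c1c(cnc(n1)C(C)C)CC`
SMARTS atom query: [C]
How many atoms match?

7

The query [C] means: uppercase C matches aliphatic (non-aromatic) carbon only.
Check the 14 heavy atoms by environment: 2× n (aromatic) → no; 4× c (aromatic) → no; 1× N → no; 7× C → match.
That gives 7 matching atoms.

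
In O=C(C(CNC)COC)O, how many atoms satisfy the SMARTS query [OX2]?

2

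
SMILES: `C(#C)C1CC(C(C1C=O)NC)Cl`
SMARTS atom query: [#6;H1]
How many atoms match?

The query [#6;H1] means: any carbon bearing exactly one hydrogen.
Check the 12 heavy atoms by environment: 6× C (H1) → match; 1× C (H2) → no; 1× N (H1) → no; 1× C (H3) → no; 1× C (H0) → no; 1× O (H0) → no; 1× Cl (H0) → no.
That gives 6 matching atoms.

6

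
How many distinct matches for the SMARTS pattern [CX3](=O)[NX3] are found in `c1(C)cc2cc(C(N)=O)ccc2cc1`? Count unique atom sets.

1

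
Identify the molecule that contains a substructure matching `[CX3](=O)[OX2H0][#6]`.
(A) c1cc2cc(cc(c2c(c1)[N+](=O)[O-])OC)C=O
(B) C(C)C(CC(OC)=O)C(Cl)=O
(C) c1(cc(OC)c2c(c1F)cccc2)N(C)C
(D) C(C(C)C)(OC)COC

[CX3](=O)[OX2H0][#6] describes a carbonyl carbon bonded to an oxygen that is itself bonded to carbon (no H on that O) (an ester).
(A) has a methoxy ether (-OCH3) but the ether oxygen is not adjacent to a C=O carbon.
(B) contains a methyl-ester group (-C(=O)OCH3), which satisfies every atom and bond constraint.
(C) has a methoxy ether (-OCH3) but the ether oxygen is not adjacent to a C=O carbon.
(D) has a methoxy ether (-OCH3) but the ether oxygen is not adjacent to a C=O carbon.
So the answer is (B).

B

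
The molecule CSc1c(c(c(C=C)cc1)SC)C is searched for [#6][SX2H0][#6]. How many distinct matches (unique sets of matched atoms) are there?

2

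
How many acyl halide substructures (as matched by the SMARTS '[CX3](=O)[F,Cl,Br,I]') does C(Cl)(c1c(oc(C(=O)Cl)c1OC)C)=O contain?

[CX3](=O)[F,Cl,Br,I] is the SMARTS for an acyl halide: a carbonyl carbon bonded to a halogen.
The molecule carries 2 separate instances of an acyl chloride (-C(=O)Cl) meeting every constraint; each maps to a distinct set of atoms, giving 2 matches.

2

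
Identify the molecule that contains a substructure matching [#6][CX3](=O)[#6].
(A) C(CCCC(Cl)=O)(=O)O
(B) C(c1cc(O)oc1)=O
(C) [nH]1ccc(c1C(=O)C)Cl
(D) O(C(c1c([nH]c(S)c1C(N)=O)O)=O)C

C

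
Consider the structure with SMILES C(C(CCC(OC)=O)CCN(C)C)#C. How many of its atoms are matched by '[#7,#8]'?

3

Check the 14 heavy atoms by environment: 11× C → no; 1× N → match; 2× O → match.
Summing the matching environments: 1 + 2 = 3 matching atoms.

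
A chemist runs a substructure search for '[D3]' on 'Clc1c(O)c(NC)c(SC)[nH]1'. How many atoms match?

4

Check the 11 heavy atoms by environment: 1× n (aromatic, D2) → no; 4× c (aromatic, D3) → match; 1× O (D1) → no; 1× Cl (D1) → no; 1× S (D2) → no; 2× C (D1) → no; 1× N (D2) → no.
That gives 4 matching atoms.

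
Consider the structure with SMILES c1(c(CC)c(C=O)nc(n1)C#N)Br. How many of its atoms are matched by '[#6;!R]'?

4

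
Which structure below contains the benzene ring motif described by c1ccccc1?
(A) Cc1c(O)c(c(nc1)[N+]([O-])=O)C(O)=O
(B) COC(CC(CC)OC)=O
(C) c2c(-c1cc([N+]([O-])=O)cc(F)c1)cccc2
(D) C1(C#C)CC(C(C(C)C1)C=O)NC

c1ccccc1 describes six aromatic carbons in a ring (a benzene ring).
(A) has a methyl group (-CH3) but no six-membered all-carbon aromatic ring is present.
(B) has a methyl group (-CH3) but no six-membered all-carbon aromatic ring is present.
(C) contains a phenyl ring, which satisfies every atom and bond constraint.
(D) has a methyl group (-CH3) but no six-membered all-carbon aromatic ring is present.
So the answer is (C).

C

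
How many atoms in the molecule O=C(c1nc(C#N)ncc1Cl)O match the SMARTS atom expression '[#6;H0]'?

The query [#6;H0] means: any carbon with no attached hydrogen.
Check the 12 heavy atoms by environment: 2× n (aromatic, H0) → no; 3× c (aromatic, H0) → match; 1× c (aromatic, H1) → no; 2× C (H0) → match; 1× O (H0) → no; 1× O (H1) → no; 1× Cl (H0) → no; 1× N (H0) → no.
Summing the matching environments: 3 + 2 = 5 matching atoms.

5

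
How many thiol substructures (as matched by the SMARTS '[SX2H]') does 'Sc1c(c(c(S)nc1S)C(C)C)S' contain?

4

[SX2H] is the SMARTS for a thiol: an aliphatic sulfur with two connections, one being H.
The molecule carries 4 separate instances of a thiol (-SH) meeting every constraint; each maps to a distinct set of atoms, giving 4 matches.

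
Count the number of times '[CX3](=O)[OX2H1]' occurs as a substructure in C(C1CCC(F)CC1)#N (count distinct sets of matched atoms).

[CX3](=O)[OX2H1] is the SMARTS for a carboxylic acid: an sp2 carbon double-bonded to O and single-bonded to an -OH oxygen.
No fragment in the molecule satisfies every constraint, giving 0 matches.

0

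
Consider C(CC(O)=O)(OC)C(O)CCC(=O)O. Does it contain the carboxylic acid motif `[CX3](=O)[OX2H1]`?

Yes

The pattern [CX3](=O)[OX2H1] describes an sp2 carbon double-bonded to O and single-bonded to an -OH oxygen — a carboxylic acid.
The molecule carries a carboxylic acid group (-C(=O)OH), whose atoms satisfy every constraint of the query, so the pattern matches.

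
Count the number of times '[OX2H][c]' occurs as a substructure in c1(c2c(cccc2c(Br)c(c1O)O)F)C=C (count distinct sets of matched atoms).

[OX2H][c] is the SMARTS for a phenol: a hydroxyl oxygen attached to an aromatic carbon.
The molecule carries 2 separate instances of a hydroxyl group (-OH) meeting every constraint; each maps to a distinct set of atoms, giving 2 matches.

2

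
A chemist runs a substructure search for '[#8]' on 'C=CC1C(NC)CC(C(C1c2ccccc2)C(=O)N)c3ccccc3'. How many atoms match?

1

The query [#8] means: #8 matches any oxygen atom.
Check the 25 heavy atoms by environment: 10× C → no; 12× c (aromatic) → no; 1× O → match; 2× N → no.
That gives 1 matching atom.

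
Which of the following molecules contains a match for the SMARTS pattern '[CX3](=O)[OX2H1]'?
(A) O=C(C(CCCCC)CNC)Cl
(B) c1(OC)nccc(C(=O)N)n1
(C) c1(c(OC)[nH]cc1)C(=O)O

C

[CX3](=O)[OX2H1] describes an sp2 carbon double-bonded to O and single-bonded to an -OH oxygen (a carboxylic acid).
(A) has an acyl chloride (-C(=O)Cl) but the carbonyl is bonded to Cl, not to an -OH oxygen.
(B) has a primary amide (-C(=O)NH2) but the carbonyl is bonded to N, not to an -OH oxygen.
(C) contains a carboxylic acid group (-C(=O)OH), which satisfies every atom and bond constraint.
So the answer is (C).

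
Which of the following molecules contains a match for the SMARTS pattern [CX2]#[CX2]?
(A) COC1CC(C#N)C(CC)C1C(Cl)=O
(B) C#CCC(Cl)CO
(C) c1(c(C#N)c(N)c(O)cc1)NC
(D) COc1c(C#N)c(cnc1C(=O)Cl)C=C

B

[CX2]#[CX2] describes a carbon-carbon triple bond (an alkyne).
(A) has a nitrile (-C#N) but the triple bond is C#N, not C#C.
(B) contains an ethynyl group (-C#CH), which satisfies every atom and bond constraint.
(C) has a nitrile (-C#N) but the triple bond is C#N, not C#C.
(D) has a vinyl group (-CH=CH2) but the C=C is a double bond; both carbons are CX3, not CX2.
So the answer is (B).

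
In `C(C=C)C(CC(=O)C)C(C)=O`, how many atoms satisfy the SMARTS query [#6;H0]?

2

The query [#6;H0] means: any carbon with no attached hydrogen.
Check the 11 heavy atoms by environment: 3× C (H2) → no; 2× C (H1) → no; 2× C (H0) → match; 2× O (H0) → no; 2× C (H3) → no.
That gives 2 matching atoms.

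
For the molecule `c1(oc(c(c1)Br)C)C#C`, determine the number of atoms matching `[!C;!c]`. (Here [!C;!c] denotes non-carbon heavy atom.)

2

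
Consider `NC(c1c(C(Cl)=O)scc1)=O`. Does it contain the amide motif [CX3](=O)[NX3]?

Yes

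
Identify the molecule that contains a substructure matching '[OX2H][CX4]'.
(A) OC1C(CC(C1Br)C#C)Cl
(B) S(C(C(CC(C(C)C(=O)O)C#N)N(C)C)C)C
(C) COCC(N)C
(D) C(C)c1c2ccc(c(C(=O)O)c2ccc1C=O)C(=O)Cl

A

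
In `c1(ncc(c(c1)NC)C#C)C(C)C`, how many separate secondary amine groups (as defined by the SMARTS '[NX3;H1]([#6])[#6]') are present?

1

[NX3;H1]([#6])[#6] is the SMARTS for a secondary amine: a trivalent nitrogen with one H, bonded to two carbons.
Exactly one fragment in the molecule meets all constraints, giving 1 match.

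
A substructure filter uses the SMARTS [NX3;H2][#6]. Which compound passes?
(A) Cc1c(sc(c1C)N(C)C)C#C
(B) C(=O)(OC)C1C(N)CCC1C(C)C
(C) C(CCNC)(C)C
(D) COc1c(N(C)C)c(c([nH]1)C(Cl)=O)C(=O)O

[NX3;H2][#6] describes a trivalent nitrogen with two H attached to carbon (a primary amine).
(A) has a dimethylamino group (-N(CH3)2) but the nitrogen has H0, not H2.
(B) contains a primary amino group (-NH2), which satisfies every atom and bond constraint.
(C) has an N-methylamino group (-NHCH3) but the nitrogen bears two carbons and only one H (H1), not H2.
(D) has a dimethylamino group (-N(CH3)2) but the nitrogen has H0, not H2.
So the answer is (B).

B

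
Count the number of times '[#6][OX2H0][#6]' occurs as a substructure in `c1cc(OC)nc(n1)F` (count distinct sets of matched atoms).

[#6][OX2H0][#6] is the SMARTS for an ether: an aliphatic oxygen bridging two carbons with no H on the oxygen.
Exactly one fragment in the molecule meets all constraints, giving 1 match.

1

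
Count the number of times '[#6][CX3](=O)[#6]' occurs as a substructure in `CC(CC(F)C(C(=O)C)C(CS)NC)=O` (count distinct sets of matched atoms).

2

[#6][CX3](=O)[#6] is the SMARTS for a ketone: a carbonyl carbon (no H) flanked by two carbons.
The molecule carries 2 separate instances of an acetyl/ketone group (-C(=O)CH3) meeting every constraint; each maps to a distinct set of atoms, giving 2 matches.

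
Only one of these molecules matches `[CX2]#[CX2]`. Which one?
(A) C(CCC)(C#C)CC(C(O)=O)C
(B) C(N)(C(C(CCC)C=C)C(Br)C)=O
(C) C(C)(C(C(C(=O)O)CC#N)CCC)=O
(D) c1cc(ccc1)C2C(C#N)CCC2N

A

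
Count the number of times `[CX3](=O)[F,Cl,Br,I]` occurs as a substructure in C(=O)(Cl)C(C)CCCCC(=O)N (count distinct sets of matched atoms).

1

[CX3](=O)[F,Cl,Br,I] is the SMARTS for an acyl halide: a carbonyl carbon bonded to a halogen.
Exactly one fragment in the molecule meets all constraints, giving 1 match.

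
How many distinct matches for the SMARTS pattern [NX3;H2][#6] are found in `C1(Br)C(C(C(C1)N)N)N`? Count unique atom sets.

[NX3;H2][#6] is the SMARTS for a primary amine: a trivalent nitrogen with two H attached to carbon.
The molecule carries 3 separate instances of a primary amino group (-NH2) meeting every constraint; each maps to a distinct set of atoms, giving 3 matches.

3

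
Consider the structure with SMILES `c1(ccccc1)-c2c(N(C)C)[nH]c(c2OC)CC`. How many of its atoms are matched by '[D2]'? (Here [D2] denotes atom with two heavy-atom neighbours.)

Check the 18 heavy atoms by environment: 1× n (aromatic, D2) → match; 5× c (aromatic, D3) → no; 1× O (D2) → match; 4× C (D1) → no; 1× N (D3) → no; 5× c (aromatic, D2) → match; 1× C (D2) → match.
Summing the matching environments: 1 + 1 + 5 + 1 = 8 matching atoms.

8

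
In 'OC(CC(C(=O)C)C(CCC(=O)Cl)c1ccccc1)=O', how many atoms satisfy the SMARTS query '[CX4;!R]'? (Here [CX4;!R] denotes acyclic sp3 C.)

6

Check the 20 heavy atoms by environment: 6× C (X4, acyclic) → match; 3× C (X3, acyclic) → no; 3× O (X1, acyclic) → no; 1× O (X2, acyclic) → no; 6× c (aromatic, X3, in 6-ring) → no; 1× Cl (X1, acyclic) → no.
That gives 6 matching atoms.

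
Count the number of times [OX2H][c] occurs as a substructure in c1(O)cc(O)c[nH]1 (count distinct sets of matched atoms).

[OX2H][c] is the SMARTS for a phenol: a hydroxyl oxygen attached to an aromatic carbon.
The molecule carries 2 separate instances of a hydroxyl group (-OH) meeting every constraint; each maps to a distinct set of atoms, giving 2 matches.

2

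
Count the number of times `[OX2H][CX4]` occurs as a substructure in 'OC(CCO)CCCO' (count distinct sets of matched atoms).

[OX2H][CX4] is the SMARTS for an aliphatic alcohol: a hydroxyl oxygen bound to an sp3 (X4) carbon.
The molecule carries 3 separate instances of a hydroxyl group (-OH) meeting every constraint; each maps to a distinct set of atoms, giving 3 matches.

3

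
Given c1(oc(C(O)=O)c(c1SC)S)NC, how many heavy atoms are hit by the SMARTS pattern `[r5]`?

The query [r5] means: r5 matches atoms in a five-membered ring.
Check the 13 heavy atoms by environment: 1× o (aromatic, in 5-ring) → match; 4× c (aromatic, in 5-ring) → match; 3× C (acyclic) → no; 2× O (acyclic) → no; 1× N (acyclic) → no; 2× S (acyclic) → no.
Summing the matching environments: 1 + 4 = 5 matching atoms.

5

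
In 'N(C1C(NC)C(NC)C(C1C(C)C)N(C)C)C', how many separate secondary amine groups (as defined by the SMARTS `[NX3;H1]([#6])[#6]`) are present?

3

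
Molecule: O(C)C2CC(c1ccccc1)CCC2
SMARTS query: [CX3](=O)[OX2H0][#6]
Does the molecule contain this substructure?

No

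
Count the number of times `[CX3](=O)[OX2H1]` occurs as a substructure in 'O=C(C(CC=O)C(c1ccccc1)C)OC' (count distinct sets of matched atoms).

0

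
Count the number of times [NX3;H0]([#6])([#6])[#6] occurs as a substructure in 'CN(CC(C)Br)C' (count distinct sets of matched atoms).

[NX3;H0]([#6])([#6])[#6] is the SMARTS for a tertiary amine: a trivalent nitrogen with no H, bonded to three carbons.
Exactly one fragment in the molecule meets all constraints, giving 1 match.

1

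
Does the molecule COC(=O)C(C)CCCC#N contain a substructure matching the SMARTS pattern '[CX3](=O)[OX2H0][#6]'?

The pattern [CX3](=O)[OX2H0][#6] describes a carbonyl carbon bonded to an oxygen that is itself bonded to carbon (no H on that O) — an ester.
The molecule carries a methyl-ester group (-C(=O)OCH3), whose atoms satisfy every constraint of the query, so the pattern matches.

Yes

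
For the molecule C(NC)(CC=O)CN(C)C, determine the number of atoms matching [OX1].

1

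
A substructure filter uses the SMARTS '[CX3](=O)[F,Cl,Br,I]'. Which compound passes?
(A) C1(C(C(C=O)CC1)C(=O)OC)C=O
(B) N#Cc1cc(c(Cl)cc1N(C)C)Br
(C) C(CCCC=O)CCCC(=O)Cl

C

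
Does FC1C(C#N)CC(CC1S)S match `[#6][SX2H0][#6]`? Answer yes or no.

No

The pattern [#6][SX2H0][#6] describes an aliphatic sulfur bridging two carbons with no H on the sulfur — a thioether.
The closest candidate here is a thiol (-SH), but the sulfur has H1, not H0 bridging two carbons. No other fragment satisfies the full query, so there is no match.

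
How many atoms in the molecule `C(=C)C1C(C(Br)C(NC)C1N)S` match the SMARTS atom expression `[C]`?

8

The query [C] means: uppercase C matches aliphatic (non-aromatic) carbon only.
Check the 12 heavy atoms by environment: 8× C → match; 2× N → no; 1× Br → no; 1× S → no.
That gives 8 matching atoms.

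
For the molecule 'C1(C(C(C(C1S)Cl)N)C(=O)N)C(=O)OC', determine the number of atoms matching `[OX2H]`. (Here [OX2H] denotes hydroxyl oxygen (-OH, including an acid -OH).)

0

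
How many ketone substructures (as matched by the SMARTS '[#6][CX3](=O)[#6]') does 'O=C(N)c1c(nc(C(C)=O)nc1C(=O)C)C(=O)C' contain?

[#6][CX3](=O)[#6] is the SMARTS for a ketone: a carbonyl carbon (no H) flanked by two carbons.
The molecule carries 3 separate instances of an acetyl/ketone group (-C(=O)CH3) meeting every constraint; each maps to a distinct set of atoms, giving 3 matches.

3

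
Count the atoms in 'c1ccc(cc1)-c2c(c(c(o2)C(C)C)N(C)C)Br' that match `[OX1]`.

0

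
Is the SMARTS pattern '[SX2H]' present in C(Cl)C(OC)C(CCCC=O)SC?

No

The pattern [SX2H] describes an aliphatic sulfur with two connections, one being H — a thiol.
The closest candidate here is a methylthio ether (-SCH3), but the sulfur has H0 (bonded to two carbons), not H1. No other fragment satisfies the full query, so there is no match.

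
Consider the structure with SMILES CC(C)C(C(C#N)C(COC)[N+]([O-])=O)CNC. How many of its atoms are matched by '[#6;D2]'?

The query [#6;D2] means: any carbon bonded to exactly two heavy atoms.
Check the 17 heavy atoms by environment: 3× C (D2) → match; 4× C (D3) → no; 1× O (D2) → no; 4× C (D1) → no; 1× N (charge +1, D3) → no; 1× O (charge -1, D1) → no; 1× O (D1) → no; 1× N (D1) → no; 1× N (D2) → no.
That gives 3 matching atoms.

3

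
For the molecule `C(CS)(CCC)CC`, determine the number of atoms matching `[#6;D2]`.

The query [#6;D2] means: any carbon bonded to exactly two heavy atoms.
Check the 8 heavy atoms by environment: 4× C (D2) → match; 1× C (D3) → no; 2× C (D1) → no; 1× S (D1) → no.
That gives 4 matching atoms.

4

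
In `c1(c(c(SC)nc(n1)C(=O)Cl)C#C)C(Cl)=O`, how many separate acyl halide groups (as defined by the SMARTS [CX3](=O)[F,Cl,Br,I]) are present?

2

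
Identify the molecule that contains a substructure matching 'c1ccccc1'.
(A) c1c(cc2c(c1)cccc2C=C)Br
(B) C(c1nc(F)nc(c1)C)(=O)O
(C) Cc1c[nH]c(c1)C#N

c1ccccc1 describes six aromatic carbons in a ring (a benzene ring).
(A) contains the required atom environment, so the pattern matches.
(B) has a methyl group (-CH3) but no six-membered all-carbon aromatic ring is present.
(C) has a methyl group (-CH3) but no six-membered all-carbon aromatic ring is present.
So the answer is (A).

A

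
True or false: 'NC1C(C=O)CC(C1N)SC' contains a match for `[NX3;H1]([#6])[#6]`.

False

The pattern [NX3;H1]([#6])[#6] describes a trivalent nitrogen with one H, bonded to two carbons — a secondary amine.
The closest candidate here is a primary amino group (-NH2), but the nitrogen has H2 and only one carbon neighbour. No other fragment satisfies the full query, so there is no match.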